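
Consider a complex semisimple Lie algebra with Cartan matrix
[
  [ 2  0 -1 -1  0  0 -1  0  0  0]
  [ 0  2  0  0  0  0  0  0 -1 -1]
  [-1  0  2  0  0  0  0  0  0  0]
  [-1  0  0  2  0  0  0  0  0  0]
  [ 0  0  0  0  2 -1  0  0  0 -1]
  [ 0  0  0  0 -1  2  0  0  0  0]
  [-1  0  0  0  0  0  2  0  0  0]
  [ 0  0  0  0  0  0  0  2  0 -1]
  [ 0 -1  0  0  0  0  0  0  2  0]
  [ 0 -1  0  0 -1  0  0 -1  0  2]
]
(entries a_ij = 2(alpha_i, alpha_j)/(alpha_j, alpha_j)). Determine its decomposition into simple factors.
D_4 ⊕ E_6

The diagram associated to this matrix has two connected components: the simple roots {alpha_1, alpha_3, alpha_4, alpha_7} form a chain of 2 nodes with a fork of two nodes at one end (D_4), and {alpha_2, alpha_5, alpha_6, alpha_8, alpha_9, alpha_10} form a chain of 5 nodes with one extra node attached to the third node from one end (E_6). A semisimple Lie algebra decomposes uniquely as the direct sum of simple ideals, one per connected component of its Dynkin diagram, so g ≅ D_4 ⊕ E_6 (dimension 28 + 78 = 106).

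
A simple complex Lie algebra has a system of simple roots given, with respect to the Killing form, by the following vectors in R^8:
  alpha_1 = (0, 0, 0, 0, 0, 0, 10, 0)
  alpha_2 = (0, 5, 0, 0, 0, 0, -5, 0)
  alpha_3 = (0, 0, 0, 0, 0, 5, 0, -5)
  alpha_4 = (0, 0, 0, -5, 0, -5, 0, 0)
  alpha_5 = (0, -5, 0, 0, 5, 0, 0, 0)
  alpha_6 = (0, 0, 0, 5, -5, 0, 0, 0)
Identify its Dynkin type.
C_6 (sp(12))

Compute the Cartan integers a_ij = 2(alpha_i, alpha_j)/(alpha_j, alpha_j); the resulting 6x6 Cartan matrix is
[[2, -2, 0, 0, 0, 0], [-1, 2, 0, 0, -1, 0], [0, 0, 2, -1, 0, 0], [0, 0, -1, 2, 0, -1], [0, -1, 0, 0, 2, -1], [0, 0, 0, -1, -1, 2]].
The roots have two lengths (squared-length ratio 2:1); the short ones are alpha_{2,3,4,5,6}. The associated Dynkin diagram is a chain of 6 nodes with a double edge at one end; the terminal node there is the unique long simple root (C_6), so the type is C_6 (the algebra sp(12)).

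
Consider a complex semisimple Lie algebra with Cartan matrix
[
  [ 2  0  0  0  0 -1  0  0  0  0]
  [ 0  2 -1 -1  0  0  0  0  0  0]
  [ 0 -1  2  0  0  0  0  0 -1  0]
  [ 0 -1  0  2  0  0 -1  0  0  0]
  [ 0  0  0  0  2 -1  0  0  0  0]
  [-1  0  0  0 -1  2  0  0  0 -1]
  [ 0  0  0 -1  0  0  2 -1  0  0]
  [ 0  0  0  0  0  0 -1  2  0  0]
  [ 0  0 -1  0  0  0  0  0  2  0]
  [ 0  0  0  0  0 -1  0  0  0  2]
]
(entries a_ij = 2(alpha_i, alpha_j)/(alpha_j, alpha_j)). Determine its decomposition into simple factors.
A_6 (sl(7)) + D_4 (so(8))

The diagram associated to this matrix has two connected components: the simple roots {alpha_2, alpha_3, alpha_4, alpha_7, alpha_8, alpha_9} form a chain of 6 nodes with single edges (A_6), and {alpha_1, alpha_5, alpha_6, alpha_10} form a chain of 2 nodes with a fork of two nodes at one end (D_4). A semisimple Lie algebra decomposes uniquely as the direct sum of simple ideals, one per connected component of its Dynkin diagram, so g ≅ A_6 ⊕ D_4 (dimension 48 + 28 = 76).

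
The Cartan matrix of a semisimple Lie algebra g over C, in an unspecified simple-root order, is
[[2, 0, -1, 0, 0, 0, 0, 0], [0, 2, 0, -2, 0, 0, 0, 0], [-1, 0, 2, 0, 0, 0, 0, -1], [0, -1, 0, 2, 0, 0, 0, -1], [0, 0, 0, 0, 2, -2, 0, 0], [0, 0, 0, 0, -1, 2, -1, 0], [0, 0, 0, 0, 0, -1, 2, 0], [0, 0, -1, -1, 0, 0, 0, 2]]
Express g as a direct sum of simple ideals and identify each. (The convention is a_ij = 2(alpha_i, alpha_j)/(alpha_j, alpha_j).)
type C_3 + type C_5

The diagram associated to this matrix has two connected components: the simple roots {alpha_5, alpha_6, alpha_7} form a chain of 3 nodes with a double edge at one end; the terminal node there is the unique long simple root (C_3), and {alpha_1, alpha_2, alpha_3, alpha_4, alpha_8} form a chain of 5 nodes with a double edge at one end; the terminal node there is the unique long simple root (C_5). A semisimple Lie algebra decomposes uniquely as the direct sum of simple ideals, one per connected component of its Dynkin diagram, so g ≅ C_3 ⊕ C_5 (dimension 21 + 55 = 76).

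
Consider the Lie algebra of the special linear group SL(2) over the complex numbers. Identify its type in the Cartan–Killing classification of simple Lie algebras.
This is sl(2), which has dimension 2^2 - 1 = 3 and rank 2 - 1 = 1 (a Cartan subalgebra is the diagonal traceless matrices). In the classification of classical Lie algebras, the special linear algebra sl(n+1) has type A_n; here n = 1, so the Dynkin diagram is a chain of 1 nodes with single edges (A_1). Hence the type is A_1.

type A_1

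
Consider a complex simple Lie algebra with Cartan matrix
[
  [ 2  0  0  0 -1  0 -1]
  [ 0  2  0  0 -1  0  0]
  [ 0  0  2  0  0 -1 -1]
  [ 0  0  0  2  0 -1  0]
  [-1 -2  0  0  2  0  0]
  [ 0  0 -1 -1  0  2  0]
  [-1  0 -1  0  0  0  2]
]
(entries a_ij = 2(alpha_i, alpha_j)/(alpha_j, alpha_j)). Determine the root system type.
B_7

The matrix has rank 7 with 2's on the diagonal. Reading the off-diagonal entries as Dynkin edges (a single edge where a_ij = a_ji = -1; a double or triple edge where a_ij * a_ji = 2 or 3), the diagram is a chain of 7 nodes with a double edge at one end; the terminal node there is the unique short simple root (B_7). One simple-root ordering that puts it in standard form is (alpha_4, alpha_6, alpha_3, alpha_7, alpha_1, alpha_5, alpha_2). So the algebra is type B_7, i.e. so(15).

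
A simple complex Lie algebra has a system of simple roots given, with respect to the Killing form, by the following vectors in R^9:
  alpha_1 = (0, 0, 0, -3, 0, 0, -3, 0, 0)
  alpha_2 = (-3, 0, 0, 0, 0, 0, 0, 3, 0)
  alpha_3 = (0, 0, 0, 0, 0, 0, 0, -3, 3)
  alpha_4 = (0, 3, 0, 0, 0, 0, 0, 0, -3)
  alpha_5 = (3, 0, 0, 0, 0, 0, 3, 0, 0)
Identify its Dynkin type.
Compute the Cartan integers a_ij = 2(alpha_i, alpha_j)/(alpha_j, alpha_j); the resulting 5x5 Cartan matrix is
[[2, 0, 0, 0, -1], [0, 2, -1, 0, -1], [0, -1, 2, -1, 0], [0, 0, -1, 2, 0], [-1, -1, 0, 0, 2]].
All simple roots have the same length, so the diagram is simply laced. The associated Dynkin diagram is a chain of 5 nodes with single edges (A_5), so the type is A_5 (the algebra sl(6)).

A_5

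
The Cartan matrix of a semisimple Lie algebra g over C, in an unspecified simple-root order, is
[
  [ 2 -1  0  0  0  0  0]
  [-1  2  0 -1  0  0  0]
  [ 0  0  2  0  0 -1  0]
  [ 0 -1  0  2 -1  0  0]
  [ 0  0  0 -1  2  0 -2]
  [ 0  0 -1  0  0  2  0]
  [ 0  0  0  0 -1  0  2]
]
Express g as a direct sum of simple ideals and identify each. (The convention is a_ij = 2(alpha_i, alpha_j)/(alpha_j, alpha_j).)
The diagram associated to this matrix has two connected components: the simple roots {alpha_3, alpha_6} form a chain of 2 nodes with single edges (A_2), and {alpha_1, alpha_2, alpha_4, alpha_5, alpha_7} form a chain of 5 nodes with a double edge at one end; the terminal node there is the unique short simple root (B_5). A semisimple Lie algebra decomposes uniquely as the direct sum of simple ideals, one per connected component of its Dynkin diagram, so g ≅ A_2 ⊕ B_5 (dimension 8 + 55 = 63).

type A_2 + type B_5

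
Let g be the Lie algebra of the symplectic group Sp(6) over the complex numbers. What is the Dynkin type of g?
type C_3

This is sp(6), which has dimension 6(6+1)/2 = 21 and rank 6/2 = 3. In the classification of classical Lie algebras, the symplectic algebra sp(2n) has type C_n; here n = 3, so the Dynkin diagram is a chain of 3 nodes with a double edge at one end; the terminal node there is the unique long simple root (C_3). Hence the type is C_3.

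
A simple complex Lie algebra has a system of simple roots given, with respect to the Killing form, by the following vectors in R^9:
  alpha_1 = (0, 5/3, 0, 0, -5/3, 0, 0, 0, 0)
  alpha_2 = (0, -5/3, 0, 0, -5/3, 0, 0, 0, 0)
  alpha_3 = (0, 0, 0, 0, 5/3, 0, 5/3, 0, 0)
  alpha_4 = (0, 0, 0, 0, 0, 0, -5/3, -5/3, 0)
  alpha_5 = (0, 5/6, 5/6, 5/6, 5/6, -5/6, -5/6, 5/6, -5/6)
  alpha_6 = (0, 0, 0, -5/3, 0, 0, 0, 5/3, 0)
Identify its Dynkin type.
Compute the Cartan integers a_ij = 2(alpha_i, alpha_j)/(alpha_j, alpha_j); the resulting 6x6 Cartan matrix is
[[2, 0, -1, 0, 0, 0], [0, 2, -1, 0, -1, 0], [-1, -1, 2, -1, 0, 0], [0, 0, -1, 2, 0, -1], [0, -1, 0, 0, 2, 0], [0, 0, 0, -1, 0, 2]].
All simple roots have the same length, so the diagram is simply laced. The associated Dynkin diagram is a chain of 5 nodes with one extra node attached to the third node from one end (E_6), so the type is E_6.

E_6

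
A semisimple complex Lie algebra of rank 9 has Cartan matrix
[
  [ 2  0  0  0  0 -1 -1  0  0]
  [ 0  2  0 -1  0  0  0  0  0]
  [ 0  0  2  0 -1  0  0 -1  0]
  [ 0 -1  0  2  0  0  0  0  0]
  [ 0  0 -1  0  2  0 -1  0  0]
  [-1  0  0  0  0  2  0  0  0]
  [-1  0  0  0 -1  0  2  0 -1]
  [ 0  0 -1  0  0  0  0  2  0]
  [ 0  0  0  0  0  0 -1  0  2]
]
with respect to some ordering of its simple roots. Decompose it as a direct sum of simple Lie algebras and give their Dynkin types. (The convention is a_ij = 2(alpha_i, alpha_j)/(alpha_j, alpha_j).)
The diagram associated to this matrix has two connected components: the simple roots {alpha_2, alpha_4} form a chain of 2 nodes with single edges (A_2), and {alpha_1, alpha_3, alpha_5, alpha_6, alpha_7, alpha_8, alpha_9} form a chain of 6 nodes with one extra node attached to the third node from one end (E_7). A semisimple Lie algebra decomposes uniquely as the direct sum of simple ideals, one per connected component of its Dynkin diagram, so g ≅ A_2 ⊕ E_7 (dimension 8 + 133 = 141).

A2 + E7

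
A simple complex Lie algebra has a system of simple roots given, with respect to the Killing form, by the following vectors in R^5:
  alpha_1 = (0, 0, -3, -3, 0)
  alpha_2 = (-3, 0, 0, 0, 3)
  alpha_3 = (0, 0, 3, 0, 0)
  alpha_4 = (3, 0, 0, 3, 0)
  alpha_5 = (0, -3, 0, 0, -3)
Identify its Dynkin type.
Compute the Cartan integers a_ij = 2(alpha_i, alpha_j)/(alpha_j, alpha_j); the resulting 5x5 Cartan matrix is
[[2, 0, -2, -1, 0], [0, 2, 0, -1, -1], [-1, 0, 2, 0, 0], [-1, -1, 0, 2, 0], [0, -1, 0, 0, 2]].
The roots have two lengths (squared-length ratio 2:1); the short ones are alpha_{3}. The associated Dynkin diagram is a chain of 5 nodes with a double edge at one end; the terminal node there is the unique short simple root (B_5), so the type is B_5 (the algebra so(11)).

B_5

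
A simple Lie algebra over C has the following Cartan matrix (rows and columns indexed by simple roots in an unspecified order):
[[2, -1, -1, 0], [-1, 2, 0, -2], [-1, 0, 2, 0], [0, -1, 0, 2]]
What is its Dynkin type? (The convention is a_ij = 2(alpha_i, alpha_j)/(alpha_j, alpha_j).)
B_4

The matrix has rank 4 with 2's on the diagonal. Reading the off-diagonal entries as Dynkin edges (a single edge where a_ij = a_ji = -1; a double or triple edge where a_ij * a_ji = 2 or 3), the diagram is a chain of 4 nodes with a double edge at one end; the terminal node there is the unique short simple root (B_4). One simple-root ordering that puts it in standard form is (alpha_3, alpha_1, alpha_2, alpha_4). So the algebra is type B_4, i.e. so(9).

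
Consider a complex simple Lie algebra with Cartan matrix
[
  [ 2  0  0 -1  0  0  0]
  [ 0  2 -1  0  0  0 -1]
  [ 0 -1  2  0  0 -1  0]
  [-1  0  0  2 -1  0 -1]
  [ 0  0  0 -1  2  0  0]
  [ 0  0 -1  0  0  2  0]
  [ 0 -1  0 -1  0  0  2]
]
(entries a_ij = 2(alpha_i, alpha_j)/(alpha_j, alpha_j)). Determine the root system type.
The matrix has rank 7 with 2's on the diagonal. Reading the off-diagonal entries as Dynkin edges (a single edge where a_ij = a_ji = -1; a double or triple edge where a_ij * a_ji = 2 or 3), the diagram is a chain of 5 nodes with a fork of two nodes at one end (D_7). One simple-root ordering that puts it in standard form is (alpha_6, alpha_3, alpha_2, alpha_7, alpha_4, alpha_5, alpha_1). So the algebra is type D_7, i.e. so(14).

D_7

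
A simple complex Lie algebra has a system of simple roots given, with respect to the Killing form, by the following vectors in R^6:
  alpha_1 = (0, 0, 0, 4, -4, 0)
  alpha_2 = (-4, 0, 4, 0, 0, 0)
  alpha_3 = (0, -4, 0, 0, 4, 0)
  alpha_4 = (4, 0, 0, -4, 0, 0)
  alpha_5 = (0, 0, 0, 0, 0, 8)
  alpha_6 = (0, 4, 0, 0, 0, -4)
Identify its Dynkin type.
Compute the Cartan integers a_ij = 2(alpha_i, alpha_j)/(alpha_j, alpha_j); the resulting 6x6 Cartan matrix is
[[2, 0, -1, -1, 0, 0], [0, 2, 0, -1, 0, 0], [-1, 0, 2, 0, 0, -1], [-1, -1, 0, 2, 0, 0], [0, 0, 0, 0, 2, -2], [0, 0, -1, 0, -1, 2]].
The roots have two lengths (squared-length ratio 2:1); the short ones are alpha_{1,2,3,4,6}. The associated Dynkin diagram is a chain of 6 nodes with a double edge at one end; the terminal node there is the unique long simple root (C_6), so the type is C_6 (the algebra sp(12)).

C6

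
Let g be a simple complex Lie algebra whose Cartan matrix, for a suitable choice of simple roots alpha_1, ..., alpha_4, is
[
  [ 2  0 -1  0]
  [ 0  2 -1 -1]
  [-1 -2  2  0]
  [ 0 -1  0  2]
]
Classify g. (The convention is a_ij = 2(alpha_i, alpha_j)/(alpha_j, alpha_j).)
type F_4

The matrix has rank 4 with 2's on the diagonal. Reading the off-diagonal entries as Dynkin edges (a single edge where a_ij = a_ji = -1; a double or triple edge where a_ij * a_ji = 2 or 3), the diagram is a chain of 4 nodes with a double edge between the middle two (F_4). One simple-root ordering that puts it in standard form is (alpha_1, alpha_3, alpha_2, alpha_4). So the algebra is type F_4.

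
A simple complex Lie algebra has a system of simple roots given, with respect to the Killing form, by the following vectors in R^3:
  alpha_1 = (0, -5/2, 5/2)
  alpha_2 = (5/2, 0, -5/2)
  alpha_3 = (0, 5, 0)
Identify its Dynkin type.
C3

Compute the Cartan integers a_ij = 2(alpha_i, alpha_j)/(alpha_j, alpha_j); the resulting 3x3 Cartan matrix is
[[2, -1, -1], [-1, 2, 0], [-2, 0, 2]].
The roots have two lengths (squared-length ratio 2:1); the short ones are alpha_{1,2}. The associated Dynkin diagram is a chain of 3 nodes with a double edge at one end; the terminal node there is the unique long simple root (C_3), so the type is C_3 (the algebra sp(6)).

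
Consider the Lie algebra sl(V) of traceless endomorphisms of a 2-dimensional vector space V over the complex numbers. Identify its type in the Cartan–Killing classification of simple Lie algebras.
A_1 (sl(2))

This is sl(2), which has dimension 2^2 - 1 = 3 and rank 2 - 1 = 1 (a Cartan subalgebra is the diagonal traceless matrices). In the classification of classical Lie algebras, the special linear algebra sl(n+1) has type A_n; here n = 1, so the Dynkin diagram is a chain of 1 nodes with single edges (A_1). Hence the type is A_1.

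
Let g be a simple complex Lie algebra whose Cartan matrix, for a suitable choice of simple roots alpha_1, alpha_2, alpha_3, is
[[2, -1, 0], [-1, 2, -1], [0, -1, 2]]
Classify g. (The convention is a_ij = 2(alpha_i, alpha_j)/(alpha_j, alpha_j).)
The matrix has rank 3 with 2's on the diagonal. Reading the off-diagonal entries as Dynkin edges (a single edge where a_ij = a_ji = -1; a double or triple edge where a_ij * a_ji = 2 or 3), the diagram is a chain of 3 nodes with single edges (A_3). One simple-root ordering that puts it in standard form is (alpha_1, alpha_2, alpha_3). So the algebra is type A_3, i.e. sl(4).

type A_3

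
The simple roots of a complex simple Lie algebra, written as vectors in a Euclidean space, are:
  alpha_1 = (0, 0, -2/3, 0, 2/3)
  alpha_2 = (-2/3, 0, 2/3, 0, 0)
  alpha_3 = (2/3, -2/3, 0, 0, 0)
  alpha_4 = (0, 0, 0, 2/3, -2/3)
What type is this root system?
Compute the Cartan integers a_ij = 2(alpha_i, alpha_j)/(alpha_j, alpha_j); the resulting 4x4 Cartan matrix is
[[2, -1, 0, -1], [-1, 2, -1, 0], [0, -1, 2, 0], [-1, 0, 0, 2]].
All simple roots have the same length, so the diagram is simply laced. The associated Dynkin diagram is a chain of 4 nodes with single edges (A_4), so the type is A_4 (the algebra sl(5)).

A_4 (sl(5))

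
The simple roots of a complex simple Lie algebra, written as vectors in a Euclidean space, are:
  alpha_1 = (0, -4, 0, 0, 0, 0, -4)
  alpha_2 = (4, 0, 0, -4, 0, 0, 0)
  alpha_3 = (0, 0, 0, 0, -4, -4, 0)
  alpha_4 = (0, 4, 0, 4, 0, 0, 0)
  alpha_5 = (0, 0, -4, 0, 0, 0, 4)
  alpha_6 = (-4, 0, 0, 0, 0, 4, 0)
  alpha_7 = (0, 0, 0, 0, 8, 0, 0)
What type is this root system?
Compute the Cartan integers a_ij = 2(alpha_i, alpha_j)/(alpha_j, alpha_j); the resulting 7x7 Cartan matrix is
[[2, 0, 0, -1, -1, 0, 0], [0, 2, 0, -1, 0, -1, 0], [0, 0, 2, 0, 0, -1, -1], [-1, -1, 0, 2, 0, 0, 0], [-1, 0, 0, 0, 2, 0, 0], [0, -1, -1, 0, 0, 2, 0], [0, 0, -2, 0, 0, 0, 2]].
The roots have two lengths (squared-length ratio 2:1); the short ones are alpha_{1,2,3,4,5,6}. The associated Dynkin diagram is a chain of 7 nodes with a double edge at one end; the terminal node there is the unique long simple root (C_7), so the type is C_7 (the algebra sp(14)).

C7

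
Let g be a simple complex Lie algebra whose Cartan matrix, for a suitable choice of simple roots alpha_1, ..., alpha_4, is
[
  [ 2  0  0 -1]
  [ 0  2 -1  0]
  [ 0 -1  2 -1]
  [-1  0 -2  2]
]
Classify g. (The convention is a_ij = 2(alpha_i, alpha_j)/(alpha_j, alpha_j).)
type F_4

The matrix has rank 4 with 2's on the diagonal. Reading the off-diagonal entries as Dynkin edges (a single edge where a_ij = a_ji = -1; a double or triple edge where a_ij * a_ji = 2 or 3), the diagram is a chain of 4 nodes with a double edge between the middle two (F_4). One simple-root ordering that puts it in standard form is (alpha_1, alpha_4, alpha_3, alpha_2). So the algebra is type F_4.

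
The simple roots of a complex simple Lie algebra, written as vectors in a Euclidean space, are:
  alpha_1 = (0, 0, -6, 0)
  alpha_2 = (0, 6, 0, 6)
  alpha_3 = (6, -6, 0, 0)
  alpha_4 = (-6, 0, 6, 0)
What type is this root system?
Compute the Cartan integers a_ij = 2(alpha_i, alpha_j)/(alpha_j, alpha_j); the resulting 4x4 Cartan matrix is
[[2, 0, 0, -1], [0, 2, -1, 0], [0, -1, 2, -1], [-2, 0, -1, 2]].
The roots have two lengths (squared-length ratio 2:1); the short ones are alpha_{1}. The associated Dynkin diagram is a chain of 4 nodes with a double edge at one end; the terminal node there is the unique short simple root (B_4), so the type is B_4 (the algebra so(9)).

B_4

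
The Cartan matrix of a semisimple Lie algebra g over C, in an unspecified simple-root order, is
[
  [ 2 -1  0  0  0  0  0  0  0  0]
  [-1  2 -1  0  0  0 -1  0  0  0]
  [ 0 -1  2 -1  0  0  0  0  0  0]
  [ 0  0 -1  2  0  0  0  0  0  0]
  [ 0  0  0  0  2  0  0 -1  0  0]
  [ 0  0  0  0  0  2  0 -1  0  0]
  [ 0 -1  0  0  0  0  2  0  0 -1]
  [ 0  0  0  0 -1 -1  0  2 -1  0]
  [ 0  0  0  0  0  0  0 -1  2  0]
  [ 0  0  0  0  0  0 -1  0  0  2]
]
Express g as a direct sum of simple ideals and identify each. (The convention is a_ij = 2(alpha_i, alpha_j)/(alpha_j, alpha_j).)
The diagram associated to this matrix has two connected components: the simple roots {alpha_5, alpha_6, alpha_8, alpha_9} form a chain of 2 nodes with a fork of two nodes at one end (D_4), and {alpha_1, alpha_2, alpha_3, alpha_4, alpha_7, alpha_10} form a chain of 5 nodes with one extra node attached to the third node from one end (E_6). A semisimple Lie algebra decomposes uniquely as the direct sum of simple ideals, one per connected component of its Dynkin diagram, so g ≅ D_4 ⊕ E_6 (dimension 28 + 78 = 106).

D4 + E6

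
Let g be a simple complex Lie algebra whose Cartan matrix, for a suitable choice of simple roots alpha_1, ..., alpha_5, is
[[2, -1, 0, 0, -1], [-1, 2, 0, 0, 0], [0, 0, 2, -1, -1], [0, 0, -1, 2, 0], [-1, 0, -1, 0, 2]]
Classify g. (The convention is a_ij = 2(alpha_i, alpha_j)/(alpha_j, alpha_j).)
type A_5

The matrix has rank 5 with 2's on the diagonal. Reading the off-diagonal entries as Dynkin edges (a single edge where a_ij = a_ji = -1; a double or triple edge where a_ij * a_ji = 2 or 3), the diagram is a chain of 5 nodes with single edges (A_5). One simple-root ordering that puts it in standard form is (alpha_4, alpha_3, alpha_5, alpha_1, alpha_2). So the algebra is type A_5, i.e. sl(6).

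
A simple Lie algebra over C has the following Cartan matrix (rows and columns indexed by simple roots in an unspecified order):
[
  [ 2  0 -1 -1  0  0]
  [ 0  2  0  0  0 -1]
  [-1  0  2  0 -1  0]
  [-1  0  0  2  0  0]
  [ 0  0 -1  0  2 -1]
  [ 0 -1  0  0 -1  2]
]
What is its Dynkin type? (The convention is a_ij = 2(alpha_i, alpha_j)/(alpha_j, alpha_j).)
The matrix has rank 6 with 2's on the diagonal. Reading the off-diagonal entries as Dynkin edges (a single edge where a_ij = a_ji = -1; a double or triple edge where a_ij * a_ji = 2 or 3), the diagram is a chain of 6 nodes with single edges (A_6). One simple-root ordering that puts it in standard form is (alpha_4, alpha_1, alpha_3, alpha_5, alpha_6, alpha_2). So the algebra is type A_6, i.e. sl(7).

A_6 (sl(7))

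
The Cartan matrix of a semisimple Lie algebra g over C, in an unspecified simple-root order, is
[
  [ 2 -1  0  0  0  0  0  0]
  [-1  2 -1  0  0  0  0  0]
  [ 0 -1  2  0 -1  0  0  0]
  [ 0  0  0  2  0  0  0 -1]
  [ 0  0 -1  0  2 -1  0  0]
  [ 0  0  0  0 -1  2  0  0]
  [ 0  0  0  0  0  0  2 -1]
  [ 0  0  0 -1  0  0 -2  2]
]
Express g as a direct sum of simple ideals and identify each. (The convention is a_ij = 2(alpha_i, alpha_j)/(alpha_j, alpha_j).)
The diagram associated to this matrix has two connected components: the simple roots {alpha_1, alpha_2, alpha_3, alpha_5, alpha_6} form a chain of 5 nodes with single edges (A_5), and {alpha_4, alpha_7, alpha_8} form a chain of 3 nodes with a double edge at one end; the terminal node there is the unique short simple root (B_3). A semisimple Lie algebra decomposes uniquely as the direct sum of simple ideals, one per connected component of its Dynkin diagram, so g ≅ A_5 ⊕ B_3 (dimension 35 + 21 = 56).

type A_5 + type B_3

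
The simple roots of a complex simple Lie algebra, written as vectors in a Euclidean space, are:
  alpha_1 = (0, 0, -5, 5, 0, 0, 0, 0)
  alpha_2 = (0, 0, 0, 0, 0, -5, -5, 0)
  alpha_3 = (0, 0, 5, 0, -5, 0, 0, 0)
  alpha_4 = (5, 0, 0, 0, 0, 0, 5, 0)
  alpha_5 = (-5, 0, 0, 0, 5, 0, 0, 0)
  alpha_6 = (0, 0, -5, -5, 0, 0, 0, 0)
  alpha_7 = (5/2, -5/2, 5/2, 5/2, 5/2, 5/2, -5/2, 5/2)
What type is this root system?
E_7

Compute the Cartan integers a_ij = 2(alpha_i, alpha_j)/(alpha_j, alpha_j); the resulting 7x7 Cartan matrix is
[[2, 0, -1, 0, 0, 0, 0], [0, 2, 0, -1, 0, 0, 0], [-1, 0, 2, 0, -1, -1, 0], [0, -1, 0, 2, -1, 0, 0], [0, 0, -1, -1, 2, 0, 0], [0, 0, -1, 0, 0, 2, -1], [0, 0, 0, 0, 0, -1, 2]].
All simple roots have the same length, so the diagram is simply laced. The associated Dynkin diagram is a chain of 6 nodes with one extra node attached to the third node from one end (E_7), so the type is E_7.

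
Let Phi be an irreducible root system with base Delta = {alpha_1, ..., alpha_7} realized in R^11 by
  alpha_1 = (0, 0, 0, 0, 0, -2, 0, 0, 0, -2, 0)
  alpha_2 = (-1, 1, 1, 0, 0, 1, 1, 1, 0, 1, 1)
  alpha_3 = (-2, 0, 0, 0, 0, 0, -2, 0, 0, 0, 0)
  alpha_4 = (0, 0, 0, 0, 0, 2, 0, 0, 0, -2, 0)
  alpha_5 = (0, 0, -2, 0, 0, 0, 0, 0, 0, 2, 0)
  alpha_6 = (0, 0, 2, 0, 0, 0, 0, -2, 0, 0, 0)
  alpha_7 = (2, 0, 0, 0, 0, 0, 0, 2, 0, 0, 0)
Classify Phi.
E7

Compute the Cartan integers a_ij = 2(alpha_i, alpha_j)/(alpha_j, alpha_j); the resulting 7x7 Cartan matrix is
[[2, -1, 0, 0, -1, 0, 0], [-1, 2, 0, 0, 0, 0, 0], [0, 0, 2, 0, 0, 0, -1], [0, 0, 0, 2, -1, 0, 0], [-1, 0, 0, -1, 2, -1, 0], [0, 0, 0, 0, -1, 2, -1], [0, 0, -1, 0, 0, -1, 2]].
All simple roots have the same length, so the diagram is simply laced. The associated Dynkin diagram is a chain of 6 nodes with one extra node attached to the third node from one end (E_7), so the type is E_7.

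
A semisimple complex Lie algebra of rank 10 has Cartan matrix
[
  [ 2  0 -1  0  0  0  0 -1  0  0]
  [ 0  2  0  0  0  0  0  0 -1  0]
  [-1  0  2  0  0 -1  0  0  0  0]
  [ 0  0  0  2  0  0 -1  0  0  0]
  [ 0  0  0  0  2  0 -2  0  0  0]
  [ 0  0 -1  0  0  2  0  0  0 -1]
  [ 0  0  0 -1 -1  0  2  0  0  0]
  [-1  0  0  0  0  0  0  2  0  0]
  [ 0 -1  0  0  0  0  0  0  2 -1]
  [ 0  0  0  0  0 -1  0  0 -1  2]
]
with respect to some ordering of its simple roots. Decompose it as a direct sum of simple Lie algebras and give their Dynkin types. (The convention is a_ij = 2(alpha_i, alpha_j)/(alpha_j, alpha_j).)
A_7 + C_3

The diagram associated to this matrix has two connected components: the simple roots {alpha_1, alpha_2, alpha_3, alpha_6, alpha_8, alpha_9, alpha_10} form a chain of 7 nodes with single edges (A_7), and {alpha_4, alpha_5, alpha_7} form a chain of 3 nodes with a double edge at one end; the terminal node there is the unique long simple root (C_3). A semisimple Lie algebra decomposes uniquely as the direct sum of simple ideals, one per connected component of its Dynkin diagram, so g ≅ A_7 ⊕ C_3 (dimension 63 + 21 = 84).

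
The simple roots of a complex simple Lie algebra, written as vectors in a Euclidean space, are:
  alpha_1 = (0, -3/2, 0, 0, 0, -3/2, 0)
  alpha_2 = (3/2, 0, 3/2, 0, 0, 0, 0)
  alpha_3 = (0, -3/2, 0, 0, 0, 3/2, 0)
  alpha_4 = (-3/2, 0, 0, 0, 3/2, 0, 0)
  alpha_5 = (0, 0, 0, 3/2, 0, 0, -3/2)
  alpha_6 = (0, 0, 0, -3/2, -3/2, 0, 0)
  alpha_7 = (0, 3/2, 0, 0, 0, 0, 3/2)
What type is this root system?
Compute the Cartan integers a_ij = 2(alpha_i, alpha_j)/(alpha_j, alpha_j); the resulting 7x7 Cartan matrix is
[[2, 0, 0, 0, 0, 0, -1], [0, 2, 0, -1, 0, 0, 0], [0, 0, 2, 0, 0, 0, -1], [0, -1, 0, 2, 0, -1, 0], [0, 0, 0, 0, 2, -1, -1], [0, 0, 0, -1, -1, 2, 0], [-1, 0, -1, 0, -1, 0, 2]].
All simple roots have the same length, so the diagram is simply laced. The associated Dynkin diagram is a chain of 5 nodes with a fork of two nodes at one end (D_7), so the type is D_7 (the algebra so(14)).

D7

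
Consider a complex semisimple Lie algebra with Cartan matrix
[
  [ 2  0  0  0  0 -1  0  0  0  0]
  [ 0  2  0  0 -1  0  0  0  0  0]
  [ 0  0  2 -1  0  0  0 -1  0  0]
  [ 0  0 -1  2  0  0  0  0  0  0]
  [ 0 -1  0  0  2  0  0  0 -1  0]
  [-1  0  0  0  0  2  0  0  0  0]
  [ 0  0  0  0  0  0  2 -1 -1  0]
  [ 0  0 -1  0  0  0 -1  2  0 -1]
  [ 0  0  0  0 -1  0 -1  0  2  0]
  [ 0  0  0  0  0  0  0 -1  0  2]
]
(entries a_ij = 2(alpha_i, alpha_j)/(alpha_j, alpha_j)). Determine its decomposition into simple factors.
The diagram associated to this matrix has two connected components: the simple roots {alpha_1, alpha_6} form a chain of 2 nodes with single edges (A_2), and {alpha_2, alpha_3, alpha_4, alpha_5, alpha_7, alpha_8, alpha_9, alpha_10} form a chain of 7 nodes with one extra node attached to the third node from one end (E_8). A semisimple Lie algebra decomposes uniquely as the direct sum of simple ideals, one per connected component of its Dynkin diagram, so g ≅ A_2 ⊕ E_8 (dimension 8 + 248 = 256).

A2 + E8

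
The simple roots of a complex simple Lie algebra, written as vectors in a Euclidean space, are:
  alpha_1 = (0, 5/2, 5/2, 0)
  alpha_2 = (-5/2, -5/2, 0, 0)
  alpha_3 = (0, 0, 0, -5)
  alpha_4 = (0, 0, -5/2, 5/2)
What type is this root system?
Compute the Cartan integers a_ij = 2(alpha_i, alpha_j)/(alpha_j, alpha_j); the resulting 4x4 Cartan matrix is
[[2, -1, 0, -1], [-1, 2, 0, 0], [0, 0, 2, -2], [-1, 0, -1, 2]].
The roots have two lengths (squared-length ratio 2:1); the short ones are alpha_{1,2,4}. The associated Dynkin diagram is a chain of 4 nodes with a double edge at one end; the terminal node there is the unique long simple root (C_4), so the type is C_4 (the algebra sp(8)).

type C_4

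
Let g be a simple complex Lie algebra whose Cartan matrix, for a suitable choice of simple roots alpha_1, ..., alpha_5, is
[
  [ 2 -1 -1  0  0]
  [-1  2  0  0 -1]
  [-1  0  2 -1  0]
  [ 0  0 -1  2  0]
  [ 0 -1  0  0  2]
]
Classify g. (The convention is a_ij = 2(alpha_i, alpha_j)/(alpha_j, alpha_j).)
A_5 (sl(6))

The matrix has rank 5 with 2's on the diagonal. Reading the off-diagonal entries as Dynkin edges (a single edge where a_ij = a_ji = -1; a double or triple edge where a_ij * a_ji = 2 or 3), the diagram is a chain of 5 nodes with single edges (A_5). One simple-root ordering that puts it in standard form is (alpha_4, alpha_3, alpha_1, alpha_2, alpha_5). So the algebra is type A_5, i.e. sl(6).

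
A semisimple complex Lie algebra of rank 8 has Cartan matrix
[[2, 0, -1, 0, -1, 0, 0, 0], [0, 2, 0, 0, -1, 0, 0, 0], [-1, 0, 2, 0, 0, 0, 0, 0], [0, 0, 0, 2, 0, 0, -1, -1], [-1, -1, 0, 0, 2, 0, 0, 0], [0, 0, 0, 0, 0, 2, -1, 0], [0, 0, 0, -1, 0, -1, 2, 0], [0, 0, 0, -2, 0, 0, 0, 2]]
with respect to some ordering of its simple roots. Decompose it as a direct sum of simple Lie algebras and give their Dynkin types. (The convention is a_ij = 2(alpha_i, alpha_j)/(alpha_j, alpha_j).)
A_4 (sl(5)) ⊕ C_4 (sp(8))

The diagram associated to this matrix has two connected components: the simple roots {alpha_1, alpha_2, alpha_3, alpha_5} form a chain of 4 nodes with single edges (A_4), and {alpha_4, alpha_6, alpha_7, alpha_8} form a chain of 4 nodes with a double edge at one end; the terminal node there is the unique long simple root (C_4). A semisimple Lie algebra decomposes uniquely as the direct sum of simple ideals, one per connected component of its Dynkin diagram, so g ≅ A_4 ⊕ C_4 (dimension 24 + 36 = 60).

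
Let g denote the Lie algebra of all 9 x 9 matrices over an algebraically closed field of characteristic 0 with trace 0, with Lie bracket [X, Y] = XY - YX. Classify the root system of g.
This is sl(9), which has dimension 9^2 - 1 = 80 and rank 9 - 1 = 8 (a Cartan subalgebra is the diagonal traceless matrices). In the classification of classical Lie algebras, the special linear algebra sl(n+1) has type A_n; here n = 8, so the Dynkin diagram is a chain of 8 nodes with single edges (A_8). Hence the type is A_8.

A_8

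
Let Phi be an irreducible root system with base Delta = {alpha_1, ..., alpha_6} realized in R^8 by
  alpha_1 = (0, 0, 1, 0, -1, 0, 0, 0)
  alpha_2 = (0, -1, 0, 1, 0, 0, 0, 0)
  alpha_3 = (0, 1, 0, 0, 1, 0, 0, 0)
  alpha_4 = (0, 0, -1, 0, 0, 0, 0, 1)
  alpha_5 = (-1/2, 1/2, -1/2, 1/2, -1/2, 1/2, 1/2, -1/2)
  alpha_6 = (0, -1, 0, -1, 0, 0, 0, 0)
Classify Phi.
Compute the Cartan integers a_ij = 2(alpha_i, alpha_j)/(alpha_j, alpha_j); the resulting 6x6 Cartan matrix is
[[2, 0, -1, -1, 0, 0], [0, 2, -1, 0, 0, 0], [-1, -1, 2, 0, 0, -1], [-1, 0, 0, 2, 0, 0], [0, 0, 0, 0, 2, -1], [0, 0, -1, 0, -1, 2]].
All simple roots have the same length, so the diagram is simply laced. The associated Dynkin diagram is a chain of 5 nodes with one extra node attached to the third node from one end (E_6), so the type is E_6.

type E_6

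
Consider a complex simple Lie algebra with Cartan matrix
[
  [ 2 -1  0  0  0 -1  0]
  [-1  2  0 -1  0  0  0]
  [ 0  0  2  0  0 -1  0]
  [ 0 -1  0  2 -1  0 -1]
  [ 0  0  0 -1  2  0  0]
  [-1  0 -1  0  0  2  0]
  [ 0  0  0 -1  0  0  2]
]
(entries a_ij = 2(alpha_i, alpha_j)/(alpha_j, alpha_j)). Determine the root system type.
D7

The matrix has rank 7 with 2's on the diagonal. Reading the off-diagonal entries as Dynkin edges (a single edge where a_ij = a_ji = -1; a double or triple edge where a_ij * a_ji = 2 or 3), the diagram is a chain of 5 nodes with a fork of two nodes at one end (D_7). One simple-root ordering that puts it in standard form is (alpha_3, alpha_6, alpha_1, alpha_2, alpha_4, alpha_7, alpha_5). So the algebra is type D_7, i.e. so(14).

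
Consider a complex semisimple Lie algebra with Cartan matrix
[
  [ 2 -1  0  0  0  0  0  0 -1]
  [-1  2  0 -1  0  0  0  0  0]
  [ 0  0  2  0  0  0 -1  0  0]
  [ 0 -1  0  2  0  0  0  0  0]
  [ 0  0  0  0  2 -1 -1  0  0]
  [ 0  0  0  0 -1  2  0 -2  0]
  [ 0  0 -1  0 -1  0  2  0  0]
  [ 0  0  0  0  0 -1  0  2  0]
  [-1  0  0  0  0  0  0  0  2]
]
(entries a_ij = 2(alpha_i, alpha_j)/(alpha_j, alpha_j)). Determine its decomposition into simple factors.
The diagram associated to this matrix has two connected components: the simple roots {alpha_1, alpha_2, alpha_4, alpha_9} form a chain of 4 nodes with single edges (A_4), and {alpha_3, alpha_5, alpha_6, alpha_7, alpha_8} form a chain of 5 nodes with a double edge at one end; the terminal node there is the unique short simple root (B_5). A semisimple Lie algebra decomposes uniquely as the direct sum of simple ideals, one per connected component of its Dynkin diagram, so g ≅ A_4 ⊕ B_5 (dimension 24 + 55 = 79).

type A_4 ⊕ type B_5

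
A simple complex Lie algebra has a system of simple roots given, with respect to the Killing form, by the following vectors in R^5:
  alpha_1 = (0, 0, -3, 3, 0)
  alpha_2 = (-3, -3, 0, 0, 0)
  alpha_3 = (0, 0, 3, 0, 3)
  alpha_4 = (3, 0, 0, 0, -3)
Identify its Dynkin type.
Compute the Cartan integers a_ij = 2(alpha_i, alpha_j)/(alpha_j, alpha_j); the resulting 4x4 Cartan matrix is
[[2, 0, -1, 0], [0, 2, 0, -1], [-1, 0, 2, -1], [0, -1, -1, 2]].
All simple roots have the same length, so the diagram is simply laced. The associated Dynkin diagram is a chain of 4 nodes with single edges (A_4), so the type is A_4 (the algebra sl(5)).

type A_4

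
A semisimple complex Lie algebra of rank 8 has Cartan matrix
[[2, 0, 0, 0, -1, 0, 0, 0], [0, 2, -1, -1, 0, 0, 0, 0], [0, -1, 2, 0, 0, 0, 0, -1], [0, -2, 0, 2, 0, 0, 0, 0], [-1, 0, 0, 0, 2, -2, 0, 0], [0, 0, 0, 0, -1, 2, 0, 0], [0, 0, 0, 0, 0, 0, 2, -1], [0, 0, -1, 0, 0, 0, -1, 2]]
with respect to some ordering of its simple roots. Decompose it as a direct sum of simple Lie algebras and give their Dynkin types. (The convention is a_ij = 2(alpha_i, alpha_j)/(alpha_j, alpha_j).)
The diagram associated to this matrix has two connected components: the simple roots {alpha_1, alpha_5, alpha_6} form a chain of 3 nodes with a double edge at one end; the terminal node there is the unique short simple root (B_3), and {alpha_2, alpha_3, alpha_4, alpha_7, alpha_8} form a chain of 5 nodes with a double edge at one end; the terminal node there is the unique long simple root (C_5). A semisimple Lie algebra decomposes uniquely as the direct sum of simple ideals, one per connected component of its Dynkin diagram, so g ≅ B_3 ⊕ C_5 (dimension 21 + 55 = 76).

B_3 (so(7)) ⊕ C_5 (sp(10))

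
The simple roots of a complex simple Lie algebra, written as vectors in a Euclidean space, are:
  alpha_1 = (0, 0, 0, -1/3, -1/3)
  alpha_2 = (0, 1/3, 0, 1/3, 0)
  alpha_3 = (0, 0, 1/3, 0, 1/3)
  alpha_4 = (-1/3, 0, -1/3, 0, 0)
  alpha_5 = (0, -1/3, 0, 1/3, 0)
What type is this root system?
Compute the Cartan integers a_ij = 2(alpha_i, alpha_j)/(alpha_j, alpha_j); the resulting 5x5 Cartan matrix is
[[2, -1, -1, 0, -1], [-1, 2, 0, 0, 0], [-1, 0, 2, -1, 0], [0, 0, -1, 2, 0], [-1, 0, 0, 0, 2]].
All simple roots have the same length, so the diagram is simply laced. The associated Dynkin diagram is a chain of 3 nodes with a fork of two nodes at one end (D_5), so the type is D_5 (the algebra so(10)).

D_5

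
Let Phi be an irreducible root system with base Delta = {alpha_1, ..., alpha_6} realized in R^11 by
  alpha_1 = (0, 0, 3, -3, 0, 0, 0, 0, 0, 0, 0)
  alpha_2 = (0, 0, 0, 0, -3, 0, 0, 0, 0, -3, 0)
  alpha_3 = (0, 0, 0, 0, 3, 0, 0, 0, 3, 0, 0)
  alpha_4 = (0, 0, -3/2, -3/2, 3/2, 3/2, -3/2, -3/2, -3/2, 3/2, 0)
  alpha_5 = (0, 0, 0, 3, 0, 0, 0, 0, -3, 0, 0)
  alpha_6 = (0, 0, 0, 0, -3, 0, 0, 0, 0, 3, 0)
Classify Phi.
E_6

Compute the Cartan integers a_ij = 2(alpha_i, alpha_j)/(alpha_j, alpha_j); the resulting 6x6 Cartan matrix is
[[2, 0, 0, 0, -1, 0], [0, 2, -1, -1, 0, 0], [0, -1, 2, 0, -1, -1], [0, -1, 0, 2, 0, 0], [-1, 0, -1, 0, 2, 0], [0, 0, -1, 0, 0, 2]].
All simple roots have the same length, so the diagram is simply laced. The associated Dynkin diagram is a chain of 5 nodes with one extra node attached to the third node from one end (E_6), so the type is E_6.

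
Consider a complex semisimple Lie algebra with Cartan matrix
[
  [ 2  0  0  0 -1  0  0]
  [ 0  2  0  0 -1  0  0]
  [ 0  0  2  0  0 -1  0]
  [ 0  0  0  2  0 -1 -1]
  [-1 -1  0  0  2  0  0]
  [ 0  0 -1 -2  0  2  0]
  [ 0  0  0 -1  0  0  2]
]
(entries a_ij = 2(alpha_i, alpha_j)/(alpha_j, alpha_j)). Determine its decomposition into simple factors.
The diagram associated to this matrix has two connected components: the simple roots {alpha_1, alpha_2, alpha_5} form a chain of 3 nodes with single edges (A_3), and {alpha_3, alpha_4, alpha_6, alpha_7} form a chain of 4 nodes with a double edge between the middle two (F_4). A semisimple Lie algebra decomposes uniquely as the direct sum of simple ideals, one per connected component of its Dynkin diagram, so g ≅ A_3 ⊕ F_4 (dimension 15 + 52 = 67).

A3 + F4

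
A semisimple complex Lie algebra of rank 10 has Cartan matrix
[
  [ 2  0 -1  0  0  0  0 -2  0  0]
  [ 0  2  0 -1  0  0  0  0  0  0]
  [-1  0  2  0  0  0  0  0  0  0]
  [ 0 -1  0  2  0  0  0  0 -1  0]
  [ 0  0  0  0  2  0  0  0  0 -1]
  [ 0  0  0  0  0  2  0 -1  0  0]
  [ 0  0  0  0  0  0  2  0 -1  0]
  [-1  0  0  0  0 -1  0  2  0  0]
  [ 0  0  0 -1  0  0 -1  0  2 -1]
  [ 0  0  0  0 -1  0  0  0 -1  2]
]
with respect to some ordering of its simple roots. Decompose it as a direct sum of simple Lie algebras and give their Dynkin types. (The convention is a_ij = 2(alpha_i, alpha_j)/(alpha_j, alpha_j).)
E_6 ⊕ F_4

The diagram associated to this matrix has two connected components: the simple roots {alpha_2, alpha_4, alpha_5, alpha_7, alpha_9, alpha_10} form a chain of 5 nodes with one extra node attached to the third node from one end (E_6), and {alpha_1, alpha_3, alpha_6, alpha_8} form a chain of 4 nodes with a double edge between the middle two (F_4). A semisimple Lie algebra decomposes uniquely as the direct sum of simple ideals, one per connected component of its Dynkin diagram, so g ≅ E_6 ⊕ F_4 (dimension 78 + 52 = 130).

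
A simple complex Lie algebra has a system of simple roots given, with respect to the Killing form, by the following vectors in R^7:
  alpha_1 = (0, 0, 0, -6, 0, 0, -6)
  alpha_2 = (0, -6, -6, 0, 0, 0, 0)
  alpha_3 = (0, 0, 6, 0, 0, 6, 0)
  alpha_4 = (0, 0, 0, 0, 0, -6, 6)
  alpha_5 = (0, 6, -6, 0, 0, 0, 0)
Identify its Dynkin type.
D_5

Compute the Cartan integers a_ij = 2(alpha_i, alpha_j)/(alpha_j, alpha_j); the resulting 5x5 Cartan matrix is
[[2, 0, 0, -1, 0], [0, 2, -1, 0, 0], [0, -1, 2, -1, -1], [-1, 0, -1, 2, 0], [0, 0, -1, 0, 2]].
All simple roots have the same length, so the diagram is simply laced. The associated Dynkin diagram is a chain of 3 nodes with a fork of two nodes at one end (D_5), so the type is D_5 (the algebra so(10)).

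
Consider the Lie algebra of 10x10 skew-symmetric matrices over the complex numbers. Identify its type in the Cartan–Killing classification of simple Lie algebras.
D_5

This is so(10) with 10 even, which has dimension 10(10-1)/2 = 45 and rank 10/2 = 5. In the classification of classical Lie algebras, the orthogonal algebra so(2n) in an even number of variables has type D_n; here n = 5, so the Dynkin diagram is a chain of 3 nodes with a fork of two nodes at one end (D_5). Hence the type is D_5.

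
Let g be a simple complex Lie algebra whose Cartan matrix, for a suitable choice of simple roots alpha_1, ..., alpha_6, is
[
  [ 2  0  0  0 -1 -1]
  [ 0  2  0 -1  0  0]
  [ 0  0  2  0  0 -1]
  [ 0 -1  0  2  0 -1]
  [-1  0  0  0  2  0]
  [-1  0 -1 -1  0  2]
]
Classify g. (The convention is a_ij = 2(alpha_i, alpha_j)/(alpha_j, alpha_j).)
The matrix has rank 6 with 2's on the diagonal. Reading the off-diagonal entries as Dynkin edges (a single edge where a_ij = a_ji = -1; a double or triple edge where a_ij * a_ji = 2 or 3), the diagram is a chain of 5 nodes with one extra node attached to the third node from one end (E_6). One simple-root ordering that puts it in standard form is (alpha_2, alpha_3, alpha_4, alpha_6, alpha_1, alpha_5). So the algebra is type E_6.

type E_6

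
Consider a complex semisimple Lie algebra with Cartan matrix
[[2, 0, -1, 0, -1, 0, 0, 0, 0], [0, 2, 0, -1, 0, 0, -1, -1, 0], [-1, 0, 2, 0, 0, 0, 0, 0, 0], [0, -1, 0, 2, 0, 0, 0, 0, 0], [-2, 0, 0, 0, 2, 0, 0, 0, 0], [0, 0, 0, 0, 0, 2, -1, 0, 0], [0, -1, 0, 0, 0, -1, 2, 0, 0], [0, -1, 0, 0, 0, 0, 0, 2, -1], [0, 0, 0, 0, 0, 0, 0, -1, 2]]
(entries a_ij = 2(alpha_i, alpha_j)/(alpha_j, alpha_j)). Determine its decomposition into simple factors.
C_3 (sp(6)) + E_6

The diagram associated to this matrix has two connected components: the simple roots {alpha_1, alpha_3, alpha_5} form a chain of 3 nodes with a double edge at one end; the terminal node there is the unique long simple root (C_3), and {alpha_2, alpha_4, alpha_6, alpha_7, alpha_8, alpha_9} form a chain of 5 nodes with one extra node attached to the third node from one end (E_6). A semisimple Lie algebra decomposes uniquely as the direct sum of simple ideals, one per connected component of its Dynkin diagram, so g ≅ C_3 ⊕ E_6 (dimension 21 + 78 = 99).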